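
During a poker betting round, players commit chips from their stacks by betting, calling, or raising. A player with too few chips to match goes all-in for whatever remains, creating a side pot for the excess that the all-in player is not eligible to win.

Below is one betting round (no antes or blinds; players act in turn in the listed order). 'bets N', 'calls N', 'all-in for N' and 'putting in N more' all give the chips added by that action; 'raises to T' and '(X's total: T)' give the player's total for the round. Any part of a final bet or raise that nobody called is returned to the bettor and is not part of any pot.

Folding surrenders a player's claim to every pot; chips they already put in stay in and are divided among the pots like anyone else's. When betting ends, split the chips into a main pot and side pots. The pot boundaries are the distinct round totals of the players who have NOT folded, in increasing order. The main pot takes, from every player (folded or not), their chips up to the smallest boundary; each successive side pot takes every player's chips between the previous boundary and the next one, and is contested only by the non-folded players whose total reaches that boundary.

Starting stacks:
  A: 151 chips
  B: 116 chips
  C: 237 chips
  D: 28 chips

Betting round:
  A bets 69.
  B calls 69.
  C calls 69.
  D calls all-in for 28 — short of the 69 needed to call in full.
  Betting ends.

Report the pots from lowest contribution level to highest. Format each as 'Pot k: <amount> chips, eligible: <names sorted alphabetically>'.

Contributions: A=69, B=69, C=69, D=28
Pot levels (distinct totals of non-folded players): 28, 69
Layer 1-28: 28 each from A, B, C, D = 28*4 = 112 chips; eligible A, B, C, D
Layer 29-69: 41 each from A, B, C = 41*3 = 123 chips; eligible A, B, C

Pot 1: 112 chips, eligible: A, B, C, D
Pot 2: 123 chips, eligible: A, B, C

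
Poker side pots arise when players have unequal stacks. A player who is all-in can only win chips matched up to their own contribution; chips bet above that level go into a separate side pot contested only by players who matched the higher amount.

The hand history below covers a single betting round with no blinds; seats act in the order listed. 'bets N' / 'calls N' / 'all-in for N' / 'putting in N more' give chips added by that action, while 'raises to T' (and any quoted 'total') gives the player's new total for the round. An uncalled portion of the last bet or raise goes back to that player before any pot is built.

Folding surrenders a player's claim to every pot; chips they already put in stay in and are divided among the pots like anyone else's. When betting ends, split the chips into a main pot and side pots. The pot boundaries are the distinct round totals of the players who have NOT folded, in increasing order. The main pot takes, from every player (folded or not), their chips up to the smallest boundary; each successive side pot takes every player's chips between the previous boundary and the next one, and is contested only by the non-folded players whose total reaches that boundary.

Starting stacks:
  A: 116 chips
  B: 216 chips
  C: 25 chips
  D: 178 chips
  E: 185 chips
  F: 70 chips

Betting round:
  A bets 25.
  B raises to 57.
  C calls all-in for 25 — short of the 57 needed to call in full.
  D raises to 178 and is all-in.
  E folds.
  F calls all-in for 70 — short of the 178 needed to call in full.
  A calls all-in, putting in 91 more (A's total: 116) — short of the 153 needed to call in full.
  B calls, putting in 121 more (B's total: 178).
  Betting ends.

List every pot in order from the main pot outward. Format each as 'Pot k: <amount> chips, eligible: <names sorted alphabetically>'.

Contributions: A=116, B=178, C=25, D=178, F=70
Folded: E
Pot levels (distinct totals of non-folded players): 25, 70, 116, 178
Layer 1-25: 25 each from A, B, C, D, F = 25*5 = 125 chips; eligible A, B, C, D, F
Layer 26-70: 45 each from A, B, D, F = 45*4 = 180 chips; eligible A, B, D, F
Layer 71-116: 46 each from A, B, D = 46*3 = 138 chips; eligible A, B, D
Layer 117-178: 62 each from B, D = 62*2 = 124 chips; eligible B, D

Pot 1: 125 chips, eligible: A, B, C, D, F
Pot 2: 180 chips, eligible: A, B, D, F
Pot 3: 138 chips, eligible: A, B, D
Pot 4: 124 chips, eligible: B, D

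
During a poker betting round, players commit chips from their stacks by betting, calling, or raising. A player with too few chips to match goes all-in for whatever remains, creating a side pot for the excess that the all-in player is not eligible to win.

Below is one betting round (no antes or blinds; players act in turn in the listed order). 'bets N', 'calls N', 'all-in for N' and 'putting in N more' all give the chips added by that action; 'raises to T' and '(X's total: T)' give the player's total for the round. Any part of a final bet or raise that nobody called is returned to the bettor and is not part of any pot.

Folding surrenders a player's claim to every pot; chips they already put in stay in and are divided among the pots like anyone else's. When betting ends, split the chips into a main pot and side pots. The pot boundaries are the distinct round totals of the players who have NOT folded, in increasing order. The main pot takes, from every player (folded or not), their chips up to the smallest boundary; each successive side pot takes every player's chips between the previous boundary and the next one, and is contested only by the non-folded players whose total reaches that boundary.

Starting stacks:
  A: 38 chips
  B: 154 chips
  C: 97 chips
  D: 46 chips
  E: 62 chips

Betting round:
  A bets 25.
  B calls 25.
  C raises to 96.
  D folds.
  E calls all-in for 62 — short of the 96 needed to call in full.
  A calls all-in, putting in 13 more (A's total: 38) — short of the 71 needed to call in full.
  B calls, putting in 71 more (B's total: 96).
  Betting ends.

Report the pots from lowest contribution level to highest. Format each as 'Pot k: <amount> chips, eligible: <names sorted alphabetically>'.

Pot 1: 152 chips, eligible: A, B, C, E
Pot 2: 72 chips, eligible: B, C, E
Pot 3: 68 chips, eligible: B, C

Derivation:
Contributions: A=38, B=96, C=96, E=62
Folded: D
Pot levels (distinct totals of non-folded players): 38, 62, 96
Layer 1-38: 38 each from A, B, C, E = 38*4 = 152 chips; eligible A, B, C, E
Layer 39-62: 24 each from B, C, E = 24*3 = 72 chips; eligible B, C, E
Layer 63-96: 34 each from B, C = 34*2 = 68 chips; eligible B, C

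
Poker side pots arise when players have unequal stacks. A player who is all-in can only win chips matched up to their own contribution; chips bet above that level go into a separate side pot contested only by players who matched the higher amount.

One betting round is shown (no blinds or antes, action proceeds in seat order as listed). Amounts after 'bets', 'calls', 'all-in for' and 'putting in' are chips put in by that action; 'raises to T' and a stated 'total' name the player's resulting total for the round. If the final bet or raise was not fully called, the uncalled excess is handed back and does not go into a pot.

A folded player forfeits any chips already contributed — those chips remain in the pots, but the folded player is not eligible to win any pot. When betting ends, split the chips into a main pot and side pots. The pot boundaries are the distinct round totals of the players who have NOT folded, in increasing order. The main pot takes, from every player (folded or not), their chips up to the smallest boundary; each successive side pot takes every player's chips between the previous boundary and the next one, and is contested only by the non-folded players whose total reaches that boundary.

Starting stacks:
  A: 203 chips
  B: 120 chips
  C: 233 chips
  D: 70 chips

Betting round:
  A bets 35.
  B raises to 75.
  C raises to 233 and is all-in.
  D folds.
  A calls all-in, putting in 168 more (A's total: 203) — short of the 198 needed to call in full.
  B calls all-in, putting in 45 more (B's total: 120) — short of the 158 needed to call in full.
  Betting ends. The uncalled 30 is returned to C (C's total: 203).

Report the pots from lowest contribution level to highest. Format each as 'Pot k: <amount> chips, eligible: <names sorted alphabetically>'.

Contributions (after 30 returned to C): A=203, B=120, C=203
Folded: D
Pot levels (distinct totals of non-folded players): 120, 203
Layer 1-120: 120 each from A, B, C = 120*3 = 360 chips; eligible A, B, C
Layer 121-203: 83 each from A, C = 83*2 = 166 chips; eligible A, C

Pot 1: 360 chips, eligible: A, B, C
Pot 2: 166 chips, eligible: A, C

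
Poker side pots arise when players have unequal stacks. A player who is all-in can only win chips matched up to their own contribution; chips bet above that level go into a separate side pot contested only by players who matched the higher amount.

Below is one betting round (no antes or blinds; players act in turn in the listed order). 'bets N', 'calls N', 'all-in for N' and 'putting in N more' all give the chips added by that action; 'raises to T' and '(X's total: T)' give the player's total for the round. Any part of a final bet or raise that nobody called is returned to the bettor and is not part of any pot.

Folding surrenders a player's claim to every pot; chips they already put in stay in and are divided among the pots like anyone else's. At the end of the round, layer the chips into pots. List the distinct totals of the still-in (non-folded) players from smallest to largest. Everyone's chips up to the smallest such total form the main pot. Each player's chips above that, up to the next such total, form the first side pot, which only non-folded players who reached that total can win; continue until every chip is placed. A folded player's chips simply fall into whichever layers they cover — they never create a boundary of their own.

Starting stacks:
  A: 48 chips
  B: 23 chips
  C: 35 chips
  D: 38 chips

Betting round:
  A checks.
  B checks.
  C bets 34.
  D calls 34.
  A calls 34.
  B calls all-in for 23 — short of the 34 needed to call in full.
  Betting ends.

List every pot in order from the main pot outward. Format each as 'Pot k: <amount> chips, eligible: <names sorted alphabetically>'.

Pot 1: 92 chips, eligible: A, B, C, D
Pot 2: 33 chips, eligible: A, C, D

Derivation:
Contributions: A=34, B=23, C=34, D=34
Pot levels (distinct totals of non-folded players): 23, 34
Layer 1-23: 23 each from A, B, C, D = 23*4 = 92 chips; eligible A, B, C, D
Layer 24-34: 11 each from A, C, D = 11*3 = 33 chips; eligible A, C, D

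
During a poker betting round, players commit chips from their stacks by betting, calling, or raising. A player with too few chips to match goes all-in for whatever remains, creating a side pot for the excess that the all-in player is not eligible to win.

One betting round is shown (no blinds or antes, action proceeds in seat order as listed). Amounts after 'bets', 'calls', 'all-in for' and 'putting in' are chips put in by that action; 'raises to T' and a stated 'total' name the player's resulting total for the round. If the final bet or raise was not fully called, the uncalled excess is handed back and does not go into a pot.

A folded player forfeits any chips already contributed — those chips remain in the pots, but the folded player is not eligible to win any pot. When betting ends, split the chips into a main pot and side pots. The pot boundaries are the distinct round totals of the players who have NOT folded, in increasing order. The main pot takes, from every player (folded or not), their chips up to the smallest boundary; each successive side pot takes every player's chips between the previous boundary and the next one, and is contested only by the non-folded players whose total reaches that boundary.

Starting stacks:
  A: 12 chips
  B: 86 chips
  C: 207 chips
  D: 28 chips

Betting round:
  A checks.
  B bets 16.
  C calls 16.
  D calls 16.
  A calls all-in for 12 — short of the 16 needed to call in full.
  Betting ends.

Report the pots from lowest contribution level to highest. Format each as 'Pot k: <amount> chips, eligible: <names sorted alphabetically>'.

Pot 1: 48 chips, eligible: A, B, C, D
Pot 2: 12 chips, eligible: B, C, D

Derivation:
Contributions: A=12, B=16, C=16, D=16
Pot levels (distinct totals of non-folded players): 12, 16
Layer 1-12: 12 each from A, B, C, D = 12*4 = 48 chips; eligible A, B, C, D
Layer 13-16: 4 each from B, C, D = 4*3 = 12 chips; eligible B, C, D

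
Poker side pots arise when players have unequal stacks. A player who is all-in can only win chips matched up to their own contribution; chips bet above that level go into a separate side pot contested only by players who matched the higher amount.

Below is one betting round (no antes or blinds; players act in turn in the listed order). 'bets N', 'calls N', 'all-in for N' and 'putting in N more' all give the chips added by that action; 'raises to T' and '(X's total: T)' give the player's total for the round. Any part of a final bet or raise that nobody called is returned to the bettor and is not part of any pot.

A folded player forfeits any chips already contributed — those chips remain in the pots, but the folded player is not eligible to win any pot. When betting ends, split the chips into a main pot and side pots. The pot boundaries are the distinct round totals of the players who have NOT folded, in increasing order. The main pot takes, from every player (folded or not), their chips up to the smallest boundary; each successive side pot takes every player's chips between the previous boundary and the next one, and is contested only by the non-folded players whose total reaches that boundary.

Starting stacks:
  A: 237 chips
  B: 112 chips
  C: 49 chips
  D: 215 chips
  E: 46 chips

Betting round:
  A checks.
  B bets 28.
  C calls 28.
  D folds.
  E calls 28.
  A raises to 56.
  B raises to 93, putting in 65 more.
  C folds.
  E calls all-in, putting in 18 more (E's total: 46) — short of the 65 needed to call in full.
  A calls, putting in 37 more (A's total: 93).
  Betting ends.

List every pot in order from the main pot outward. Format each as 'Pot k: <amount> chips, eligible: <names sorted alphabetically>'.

Pot 1: 166 chips, eligible: A, B, E
Pot 2: 94 chips, eligible: A, B

Derivation:
Contributions: A=93, B=93, C=28, E=46
Folded: C, D
Pot levels (distinct totals of non-folded players): 46, 93
Layer 1-46: A 46 + B 46 + C 28 + E 46 = 166 chips; eligible A, B, E
Layer 47-93: 47 each from A, B = 47*2 = 94 chips; eligible A, B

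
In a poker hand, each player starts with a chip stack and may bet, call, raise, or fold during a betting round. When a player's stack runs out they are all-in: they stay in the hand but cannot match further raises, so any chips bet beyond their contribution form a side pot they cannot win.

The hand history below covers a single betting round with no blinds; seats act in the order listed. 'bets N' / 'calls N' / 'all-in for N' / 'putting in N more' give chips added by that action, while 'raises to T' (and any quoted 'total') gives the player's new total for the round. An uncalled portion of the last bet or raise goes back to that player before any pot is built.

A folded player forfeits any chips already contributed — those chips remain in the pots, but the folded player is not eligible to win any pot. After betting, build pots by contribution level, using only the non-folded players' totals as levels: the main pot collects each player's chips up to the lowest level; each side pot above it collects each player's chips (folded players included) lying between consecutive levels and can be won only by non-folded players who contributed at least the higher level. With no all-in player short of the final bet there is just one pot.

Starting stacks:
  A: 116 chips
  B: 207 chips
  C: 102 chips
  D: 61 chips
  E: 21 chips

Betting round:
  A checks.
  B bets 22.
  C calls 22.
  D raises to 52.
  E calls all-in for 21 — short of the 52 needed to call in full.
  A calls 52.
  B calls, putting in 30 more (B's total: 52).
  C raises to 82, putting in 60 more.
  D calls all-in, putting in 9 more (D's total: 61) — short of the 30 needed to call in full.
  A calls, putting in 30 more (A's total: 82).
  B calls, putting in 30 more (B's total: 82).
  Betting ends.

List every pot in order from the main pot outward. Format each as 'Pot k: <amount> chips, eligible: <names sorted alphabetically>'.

Pot 1: 105 chips, eligible: A, B, C, D, E
Pot 2: 160 chips, eligible: A, B, C, D
Pot 3: 63 chips, eligible: A, B, C

Derivation:
Contributions: A=82, B=82, C=82, D=61, E=21
Pot levels (distinct totals of non-folded players): 21, 61, 82
Layer 1-21: 21 each from A, B, C, D, E = 21*5 = 105 chips; eligible A, B, C, D, E
Layer 22-61: 40 each from A, B, C, D = 40*4 = 160 chips; eligible A, B, C, D
Layer 62-82: 21 each from A, B, C = 21*3 = 63 chips; eligible A, B, C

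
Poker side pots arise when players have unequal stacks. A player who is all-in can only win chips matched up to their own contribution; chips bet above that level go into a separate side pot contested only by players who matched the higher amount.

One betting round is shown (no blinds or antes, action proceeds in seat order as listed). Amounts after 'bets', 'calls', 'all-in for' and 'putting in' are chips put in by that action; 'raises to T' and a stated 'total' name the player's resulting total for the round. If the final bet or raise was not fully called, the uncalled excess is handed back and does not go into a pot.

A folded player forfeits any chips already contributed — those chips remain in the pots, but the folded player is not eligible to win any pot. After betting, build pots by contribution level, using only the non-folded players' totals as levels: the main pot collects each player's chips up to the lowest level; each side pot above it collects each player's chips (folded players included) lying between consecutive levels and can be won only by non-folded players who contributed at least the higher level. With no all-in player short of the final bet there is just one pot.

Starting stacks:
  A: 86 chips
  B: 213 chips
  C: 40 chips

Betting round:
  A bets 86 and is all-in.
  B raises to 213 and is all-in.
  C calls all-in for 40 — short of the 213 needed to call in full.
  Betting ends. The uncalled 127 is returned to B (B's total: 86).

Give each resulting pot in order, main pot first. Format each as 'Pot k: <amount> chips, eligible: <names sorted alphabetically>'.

Pot 1: 120 chips, eligible: A, B, C
Pot 2: 92 chips, eligible: A, B

Derivation:
Contributions (after 127 returned to B): A=86, B=86, C=40
Pot levels (distinct totals of non-folded players): 40, 86
Layer 1-40: 40 each from A, B, C = 40*3 = 120 chips; eligible A, B, C
Layer 41-86: 46 each from A, B = 46*2 = 92 chips; eligible A, B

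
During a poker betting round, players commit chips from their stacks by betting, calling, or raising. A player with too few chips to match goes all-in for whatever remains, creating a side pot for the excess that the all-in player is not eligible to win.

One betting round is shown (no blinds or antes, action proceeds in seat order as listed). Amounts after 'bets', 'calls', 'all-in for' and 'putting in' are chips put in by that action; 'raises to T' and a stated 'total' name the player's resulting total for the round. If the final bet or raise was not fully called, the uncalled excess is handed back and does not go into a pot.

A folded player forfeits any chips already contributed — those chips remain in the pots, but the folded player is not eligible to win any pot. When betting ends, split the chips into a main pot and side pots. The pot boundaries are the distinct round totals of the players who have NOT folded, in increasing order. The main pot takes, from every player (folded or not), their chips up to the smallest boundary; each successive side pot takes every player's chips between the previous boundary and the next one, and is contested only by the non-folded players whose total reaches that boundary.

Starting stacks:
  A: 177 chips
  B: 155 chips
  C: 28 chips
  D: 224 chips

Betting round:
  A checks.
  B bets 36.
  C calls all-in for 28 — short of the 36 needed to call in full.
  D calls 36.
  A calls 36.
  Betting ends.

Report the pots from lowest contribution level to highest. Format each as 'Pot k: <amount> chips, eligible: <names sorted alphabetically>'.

Contributions: A=36, B=36, C=28, D=36
Pot levels (distinct totals of non-folded players): 28, 36
Layer 1-28: 28 each from A, B, C, D = 28*4 = 112 chips; eligible A, B, C, D
Layer 29-36: 8 each from A, B, D = 8*3 = 24 chips; eligible A, B, D

Pot 1: 112 chips, eligible: A, B, C, D
Pot 2: 24 chips, eligible: A, B, D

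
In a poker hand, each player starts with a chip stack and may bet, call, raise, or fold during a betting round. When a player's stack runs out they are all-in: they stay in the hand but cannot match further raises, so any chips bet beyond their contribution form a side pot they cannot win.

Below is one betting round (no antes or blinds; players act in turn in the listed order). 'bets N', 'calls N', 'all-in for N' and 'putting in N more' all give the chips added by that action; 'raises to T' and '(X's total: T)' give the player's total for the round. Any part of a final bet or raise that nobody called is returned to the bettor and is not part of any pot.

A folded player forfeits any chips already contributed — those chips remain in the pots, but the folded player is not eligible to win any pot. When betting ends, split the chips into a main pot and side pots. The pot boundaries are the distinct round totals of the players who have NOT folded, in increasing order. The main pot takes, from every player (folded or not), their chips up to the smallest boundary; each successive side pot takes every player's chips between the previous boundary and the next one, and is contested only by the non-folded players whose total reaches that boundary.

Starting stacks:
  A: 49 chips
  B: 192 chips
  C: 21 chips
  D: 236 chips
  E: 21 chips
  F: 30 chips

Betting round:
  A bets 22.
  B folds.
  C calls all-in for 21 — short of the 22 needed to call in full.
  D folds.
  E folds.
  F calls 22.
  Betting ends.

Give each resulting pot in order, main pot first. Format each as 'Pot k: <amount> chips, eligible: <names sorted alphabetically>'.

Contributions: A=22, C=21, F=22
Folded: B, D, E
Pot levels (distinct totals of non-folded players): 21, 22
Layer 1-21: 21 each from A, C, F = 21*3 = 63 chips; eligible A, C, F
Layer 22-22: 1 each from A, F = 1*2 = 2 chips; eligible A, F

Pot 1: 63 chips, eligible: A, C, F
Pot 2: 2 chips, eligible: A, F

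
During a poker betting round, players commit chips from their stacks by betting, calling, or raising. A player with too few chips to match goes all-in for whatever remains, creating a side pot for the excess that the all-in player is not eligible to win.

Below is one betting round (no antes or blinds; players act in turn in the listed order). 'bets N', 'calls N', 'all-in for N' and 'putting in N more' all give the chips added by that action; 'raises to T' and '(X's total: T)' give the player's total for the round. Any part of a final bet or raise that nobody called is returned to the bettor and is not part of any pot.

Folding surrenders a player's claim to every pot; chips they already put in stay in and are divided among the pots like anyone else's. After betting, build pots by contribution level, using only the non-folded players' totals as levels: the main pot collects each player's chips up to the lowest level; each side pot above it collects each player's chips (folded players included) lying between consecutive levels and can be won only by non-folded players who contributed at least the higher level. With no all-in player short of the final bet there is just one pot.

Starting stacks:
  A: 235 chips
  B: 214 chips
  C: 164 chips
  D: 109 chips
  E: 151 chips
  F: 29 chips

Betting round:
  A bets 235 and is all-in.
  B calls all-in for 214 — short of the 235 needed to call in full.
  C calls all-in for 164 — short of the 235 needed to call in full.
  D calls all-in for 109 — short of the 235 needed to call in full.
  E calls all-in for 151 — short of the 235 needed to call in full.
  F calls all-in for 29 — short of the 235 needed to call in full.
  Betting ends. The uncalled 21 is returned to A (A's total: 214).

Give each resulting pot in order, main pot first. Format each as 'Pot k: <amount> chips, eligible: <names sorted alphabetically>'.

Contributions (after 21 returned to A): A=214, B=214, C=164, D=109, E=151, F=29
Pot levels (distinct totals of non-folded players): 29, 109, 151, 164, 214
Layer 1-29: 29 each from A, B, C, D, E, F = 29*6 = 174 chips; eligible A, B, C, D, E, F
Layer 30-109: 80 each from A, B, C, D, E = 80*5 = 400 chips; eligible A, B, C, D, E
Layer 110-151: 42 each from A, B, C, E = 42*4 = 168 chips; eligible A, B, C, E
Layer 152-164: 13 each from A, B, C = 13*3 = 39 chips; eligible A, B, C
Layer 165-214: 50 each from A, B = 50*2 = 100 chips; eligible A, B

Pot 1: 174 chips, eligible: A, B, C, D, E, F
Pot 2: 400 chips, eligible: A, B, C, D, E
Pot 3: 168 chips, eligible: A, B, C, E
Pot 4: 39 chips, eligible: A, B, C
Pot 5: 100 chips, eligible: A, B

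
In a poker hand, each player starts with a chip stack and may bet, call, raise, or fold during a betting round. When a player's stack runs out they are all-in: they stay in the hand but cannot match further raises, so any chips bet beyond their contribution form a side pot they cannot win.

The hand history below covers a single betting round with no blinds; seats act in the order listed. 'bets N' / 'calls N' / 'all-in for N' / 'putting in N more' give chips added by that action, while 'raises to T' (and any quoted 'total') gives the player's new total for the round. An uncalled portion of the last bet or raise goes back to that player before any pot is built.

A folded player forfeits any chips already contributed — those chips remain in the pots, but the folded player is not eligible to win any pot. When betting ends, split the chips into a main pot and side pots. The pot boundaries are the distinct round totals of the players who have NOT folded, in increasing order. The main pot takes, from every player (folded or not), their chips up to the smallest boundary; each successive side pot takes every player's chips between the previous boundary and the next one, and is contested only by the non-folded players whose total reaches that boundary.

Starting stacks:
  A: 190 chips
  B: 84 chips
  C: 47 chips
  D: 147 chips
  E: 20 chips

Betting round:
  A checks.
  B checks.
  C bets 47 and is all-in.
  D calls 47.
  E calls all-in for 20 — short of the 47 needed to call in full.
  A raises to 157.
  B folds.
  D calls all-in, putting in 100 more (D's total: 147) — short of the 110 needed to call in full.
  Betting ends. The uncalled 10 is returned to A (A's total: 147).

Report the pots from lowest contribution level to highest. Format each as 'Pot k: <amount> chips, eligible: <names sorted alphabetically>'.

Pot 1: 80 chips, eligible: A, C, D, E
Pot 2: 81 chips, eligible: A, C, D
Pot 3: 200 chips, eligible: A, D

Derivation:
Contributions (after 10 returned to A): A=147, C=47, D=147, E=20
Folded: B
Pot levels (distinct totals of non-folded players): 20, 47, 147
Layer 1-20: 20 each from A, C, D, E = 20*4 = 80 chips; eligible A, C, D, E
Layer 21-47: 27 each from A, C, D = 27*3 = 81 chips; eligible A, C, D
Layer 48-147: 100 each from A, D = 100*2 = 200 chips; eligible A, D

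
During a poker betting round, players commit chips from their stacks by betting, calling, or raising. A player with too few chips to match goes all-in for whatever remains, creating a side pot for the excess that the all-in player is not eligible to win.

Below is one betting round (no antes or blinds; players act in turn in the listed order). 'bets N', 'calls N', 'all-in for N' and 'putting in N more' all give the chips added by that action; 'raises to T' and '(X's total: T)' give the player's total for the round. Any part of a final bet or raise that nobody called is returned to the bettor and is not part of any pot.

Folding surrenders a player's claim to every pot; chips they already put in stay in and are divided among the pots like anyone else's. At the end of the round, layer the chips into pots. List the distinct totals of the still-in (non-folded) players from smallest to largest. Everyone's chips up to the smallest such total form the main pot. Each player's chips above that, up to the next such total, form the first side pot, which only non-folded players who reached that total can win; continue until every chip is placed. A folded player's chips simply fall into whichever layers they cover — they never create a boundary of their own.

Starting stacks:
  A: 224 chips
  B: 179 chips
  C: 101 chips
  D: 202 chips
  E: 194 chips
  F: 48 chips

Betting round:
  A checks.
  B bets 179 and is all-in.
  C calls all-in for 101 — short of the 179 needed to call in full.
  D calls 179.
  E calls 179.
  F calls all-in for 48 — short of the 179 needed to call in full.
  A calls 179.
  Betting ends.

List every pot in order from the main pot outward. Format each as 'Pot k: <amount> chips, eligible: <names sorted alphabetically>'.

Pot 1: 288 chips, eligible: A, B, C, D, E, F
Pot 2: 265 chips, eligible: A, B, C, D, E
Pot 3: 312 chips, eligible: A, B, D, E

Derivation:
Contributions: A=179, B=179, C=101, D=179, E=179, F=48
Pot levels (distinct totals of non-folded players): 48, 101, 179
Layer 1-48: 48 each from A, B, C, D, E, F = 48*6 = 288 chips; eligible A, B, C, D, E, F
Layer 49-101: 53 each from A, B, C, D, E = 53*5 = 265 chips; eligible A, B, C, D, E
Layer 102-179: 78 each from A, B, D, E = 78*4 = 312 chips; eligible A, B, D, E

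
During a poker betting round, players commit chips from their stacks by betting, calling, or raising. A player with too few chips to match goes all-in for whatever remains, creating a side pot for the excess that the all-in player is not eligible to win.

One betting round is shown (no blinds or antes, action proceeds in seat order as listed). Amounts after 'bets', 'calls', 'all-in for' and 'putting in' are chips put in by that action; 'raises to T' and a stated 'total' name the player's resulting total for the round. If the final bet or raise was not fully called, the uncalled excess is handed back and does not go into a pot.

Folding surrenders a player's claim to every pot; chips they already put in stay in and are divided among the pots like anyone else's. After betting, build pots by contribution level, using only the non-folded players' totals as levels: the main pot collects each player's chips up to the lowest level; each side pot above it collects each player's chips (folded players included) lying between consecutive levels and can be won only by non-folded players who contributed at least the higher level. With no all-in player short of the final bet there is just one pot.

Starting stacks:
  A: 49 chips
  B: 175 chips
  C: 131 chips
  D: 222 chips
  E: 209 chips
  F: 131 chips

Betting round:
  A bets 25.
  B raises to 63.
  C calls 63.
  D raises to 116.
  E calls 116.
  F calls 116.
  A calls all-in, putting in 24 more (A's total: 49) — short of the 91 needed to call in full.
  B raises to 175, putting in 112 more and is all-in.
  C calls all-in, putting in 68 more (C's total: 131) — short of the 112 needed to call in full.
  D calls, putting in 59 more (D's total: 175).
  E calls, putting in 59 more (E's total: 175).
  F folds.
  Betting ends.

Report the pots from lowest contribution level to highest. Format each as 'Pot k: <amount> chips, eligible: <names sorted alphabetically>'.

Pot 1: 294 chips, eligible: A, B, C, D, E
Pot 2: 395 chips, eligible: B, C, D, E
Pot 3: 132 chips, eligible: B, D, E

Derivation:
Contributions: A=49, B=175, C=131, D=175, E=175, F=116
Folded: F
Pot levels (distinct totals of non-folded players): 49, 131, 175
Layer 1-49: 49 each from A, B, C, D, E, F = 49*6 = 294 chips; eligible A, B, C, D, E
Layer 50-131: B 82 + C 82 + D 82 + E 82 + F 67 = 395 chips; eligible B, C, D, E
Layer 132-175: 44 each from B, D, E = 44*3 = 132 chips; eligible B, D, E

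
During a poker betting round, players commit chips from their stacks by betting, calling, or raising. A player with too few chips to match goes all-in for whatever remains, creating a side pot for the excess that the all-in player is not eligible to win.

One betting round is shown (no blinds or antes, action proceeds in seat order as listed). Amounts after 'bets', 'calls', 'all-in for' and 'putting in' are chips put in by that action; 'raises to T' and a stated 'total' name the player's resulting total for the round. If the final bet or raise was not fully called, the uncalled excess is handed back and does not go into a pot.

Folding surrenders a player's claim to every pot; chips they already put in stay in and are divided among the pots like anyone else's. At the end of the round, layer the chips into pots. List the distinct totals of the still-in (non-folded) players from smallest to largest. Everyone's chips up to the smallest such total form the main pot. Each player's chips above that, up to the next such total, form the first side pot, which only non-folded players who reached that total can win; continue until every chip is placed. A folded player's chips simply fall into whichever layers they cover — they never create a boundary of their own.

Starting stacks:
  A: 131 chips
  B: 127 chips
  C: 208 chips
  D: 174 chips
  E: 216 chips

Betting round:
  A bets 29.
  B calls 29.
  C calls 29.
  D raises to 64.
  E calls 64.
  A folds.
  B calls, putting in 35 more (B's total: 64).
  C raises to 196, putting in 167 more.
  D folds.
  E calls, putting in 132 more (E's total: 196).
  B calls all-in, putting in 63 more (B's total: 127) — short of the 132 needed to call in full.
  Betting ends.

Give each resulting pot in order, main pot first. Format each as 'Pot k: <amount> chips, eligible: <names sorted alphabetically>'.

Contributions: A=29, B=127, C=196, D=64, E=196
Folded: A, D
Pot levels (distinct totals of non-folded players): 127, 196
Layer 1-127: A 29 + B 127 + C 127 + D 64 + E 127 = 474 chips; eligible B, C, E
Layer 128-196: 69 each from C, E = 69*2 = 138 chips; eligible C, E

Pot 1: 474 chips, eligible: B, C, E
Pot 2: 138 chips, eligible: C, E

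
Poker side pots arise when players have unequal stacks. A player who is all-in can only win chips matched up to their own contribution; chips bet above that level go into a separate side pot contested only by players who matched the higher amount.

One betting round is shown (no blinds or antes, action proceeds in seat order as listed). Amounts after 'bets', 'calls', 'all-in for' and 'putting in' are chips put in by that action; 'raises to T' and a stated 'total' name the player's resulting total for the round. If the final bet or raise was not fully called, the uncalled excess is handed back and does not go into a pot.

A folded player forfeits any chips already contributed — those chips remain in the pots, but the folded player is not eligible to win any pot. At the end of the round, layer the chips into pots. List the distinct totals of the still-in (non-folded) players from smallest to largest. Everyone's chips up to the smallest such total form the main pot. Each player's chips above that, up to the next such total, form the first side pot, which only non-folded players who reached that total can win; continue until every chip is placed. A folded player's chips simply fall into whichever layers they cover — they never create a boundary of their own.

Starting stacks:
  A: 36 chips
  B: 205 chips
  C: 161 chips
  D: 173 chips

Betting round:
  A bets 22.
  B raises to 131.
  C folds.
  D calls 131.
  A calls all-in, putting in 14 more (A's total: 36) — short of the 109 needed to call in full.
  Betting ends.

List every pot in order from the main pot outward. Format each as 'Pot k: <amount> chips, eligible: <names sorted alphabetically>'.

Contributions: A=36, B=131, D=131
Folded: C
Pot levels (distinct totals of non-folded players): 36, 131
Layer 1-36: 36 each from A, B, D = 36*3 = 108 chips; eligible A, B, D
Layer 37-131: 95 each from B, D = 95*2 = 190 chips; eligible B, D

Pot 1: 108 chips, eligible: A, B, D
Pot 2: 190 chips, eligible: B, D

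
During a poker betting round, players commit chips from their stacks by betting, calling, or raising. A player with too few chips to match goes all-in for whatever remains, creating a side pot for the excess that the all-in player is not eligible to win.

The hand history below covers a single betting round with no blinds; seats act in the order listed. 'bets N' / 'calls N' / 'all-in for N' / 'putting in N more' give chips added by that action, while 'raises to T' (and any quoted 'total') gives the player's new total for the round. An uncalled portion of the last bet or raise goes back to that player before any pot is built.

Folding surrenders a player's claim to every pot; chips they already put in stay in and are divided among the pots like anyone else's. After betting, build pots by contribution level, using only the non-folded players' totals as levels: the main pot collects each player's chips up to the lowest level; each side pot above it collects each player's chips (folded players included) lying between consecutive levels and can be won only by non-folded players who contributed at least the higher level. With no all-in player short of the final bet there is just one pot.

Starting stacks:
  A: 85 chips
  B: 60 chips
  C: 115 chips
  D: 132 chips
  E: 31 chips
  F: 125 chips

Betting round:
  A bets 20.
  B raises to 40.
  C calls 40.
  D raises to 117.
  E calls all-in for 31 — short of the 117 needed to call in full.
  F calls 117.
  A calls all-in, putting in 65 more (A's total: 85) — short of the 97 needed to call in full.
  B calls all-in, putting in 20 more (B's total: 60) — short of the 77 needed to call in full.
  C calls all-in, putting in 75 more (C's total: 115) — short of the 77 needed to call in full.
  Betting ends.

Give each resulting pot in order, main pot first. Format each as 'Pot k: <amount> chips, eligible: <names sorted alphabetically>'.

Pot 1: 186 chips, eligible: A, B, C, D, E, F
Pot 2: 145 chips, eligible: A, B, C, D, F
Pot 3: 100 chips, eligible: A, C, D, F
Pot 4: 90 chips, eligible: C, D, F
Pot 5: 4 chips, eligible: D, F

Derivation:
Contributions: A=85, B=60, C=115, D=117, E=31, F=117
Pot levels (distinct totals of non-folded players): 31, 60, 85, 115, 117
Layer 1-31: 31 each from A, B, C, D, E, F = 31*6 = 186 chips; eligible A, B, C, D, E, F
Layer 32-60: 29 each from A, B, C, D, F = 29*5 = 145 chips; eligible A, B, C, D, F
Layer 61-85: 25 each from A, C, D, F = 25*4 = 100 chips; eligible A, C, D, F
Layer 86-115: 30 each from C, D, F = 30*3 = 90 chips; eligible C, D, F
Layer 116-117: 2 each from D, F = 2*2 = 4 chips; eligible D, F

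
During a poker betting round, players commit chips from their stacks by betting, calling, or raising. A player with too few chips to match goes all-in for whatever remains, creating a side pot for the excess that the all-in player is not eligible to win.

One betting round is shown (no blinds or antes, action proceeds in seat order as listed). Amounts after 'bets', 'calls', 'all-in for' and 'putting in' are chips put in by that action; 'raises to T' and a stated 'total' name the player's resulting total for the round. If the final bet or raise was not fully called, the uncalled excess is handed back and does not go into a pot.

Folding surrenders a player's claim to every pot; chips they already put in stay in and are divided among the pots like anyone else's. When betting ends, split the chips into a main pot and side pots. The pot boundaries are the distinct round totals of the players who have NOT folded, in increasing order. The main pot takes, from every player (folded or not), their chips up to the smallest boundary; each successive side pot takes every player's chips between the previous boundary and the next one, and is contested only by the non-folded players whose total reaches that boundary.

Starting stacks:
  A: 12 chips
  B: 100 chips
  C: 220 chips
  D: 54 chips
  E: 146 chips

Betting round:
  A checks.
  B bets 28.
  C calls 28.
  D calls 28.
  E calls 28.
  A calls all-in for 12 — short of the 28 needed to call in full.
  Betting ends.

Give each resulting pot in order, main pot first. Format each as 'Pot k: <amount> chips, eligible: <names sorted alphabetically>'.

Pot 1: 60 chips, eligible: A, B, C, D, E
Pot 2: 64 chips, eligible: B, C, D, E

Derivation:
Contributions: A=12, B=28, C=28, D=28, E=28
Pot levels (distinct totals of non-folded players): 12, 28
Layer 1-12: 12 each from A, B, C, D, E = 12*5 = 60 chips; eligible A, B, C, D, E
Layer 13-28: 16 each from B, C, D, E = 16*4 = 64 chips; eligible B, C, D, E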